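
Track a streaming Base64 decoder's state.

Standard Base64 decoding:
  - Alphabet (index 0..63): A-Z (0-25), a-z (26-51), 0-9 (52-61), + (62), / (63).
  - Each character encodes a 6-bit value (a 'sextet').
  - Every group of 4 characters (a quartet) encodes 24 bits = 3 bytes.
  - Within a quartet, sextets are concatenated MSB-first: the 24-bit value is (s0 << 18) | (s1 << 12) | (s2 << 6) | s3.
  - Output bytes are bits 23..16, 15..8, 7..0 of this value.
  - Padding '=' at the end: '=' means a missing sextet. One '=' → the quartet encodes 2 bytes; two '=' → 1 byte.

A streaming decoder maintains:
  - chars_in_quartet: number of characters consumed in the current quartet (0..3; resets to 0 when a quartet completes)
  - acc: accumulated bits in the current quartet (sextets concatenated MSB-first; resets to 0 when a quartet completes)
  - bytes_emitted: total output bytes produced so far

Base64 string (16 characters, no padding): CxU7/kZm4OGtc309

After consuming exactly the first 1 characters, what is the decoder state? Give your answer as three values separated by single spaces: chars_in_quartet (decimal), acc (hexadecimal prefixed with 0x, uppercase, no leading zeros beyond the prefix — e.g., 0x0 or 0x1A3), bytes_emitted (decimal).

After char 0 ('C'=2): chars_in_quartet=1 acc=0x2 bytes_emitted=0

Answer: 1 0x2 0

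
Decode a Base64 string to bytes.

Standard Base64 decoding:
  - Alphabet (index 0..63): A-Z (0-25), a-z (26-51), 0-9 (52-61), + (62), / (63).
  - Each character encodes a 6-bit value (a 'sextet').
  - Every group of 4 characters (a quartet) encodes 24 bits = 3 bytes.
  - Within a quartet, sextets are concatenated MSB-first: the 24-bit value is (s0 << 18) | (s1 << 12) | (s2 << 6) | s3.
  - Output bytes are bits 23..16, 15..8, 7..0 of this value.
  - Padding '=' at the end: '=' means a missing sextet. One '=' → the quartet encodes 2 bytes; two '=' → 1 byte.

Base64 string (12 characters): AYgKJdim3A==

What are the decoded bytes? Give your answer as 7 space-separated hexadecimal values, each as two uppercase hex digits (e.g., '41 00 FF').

Answer: 01 88 0A 25 D8 A6 DC

Derivation:
After char 0 ('A'=0): chars_in_quartet=1 acc=0x0 bytes_emitted=0
After char 1 ('Y'=24): chars_in_quartet=2 acc=0x18 bytes_emitted=0
After char 2 ('g'=32): chars_in_quartet=3 acc=0x620 bytes_emitted=0
After char 3 ('K'=10): chars_in_quartet=4 acc=0x1880A -> emit 01 88 0A, reset; bytes_emitted=3
After char 4 ('J'=9): chars_in_quartet=1 acc=0x9 bytes_emitted=3
After char 5 ('d'=29): chars_in_quartet=2 acc=0x25D bytes_emitted=3
After char 6 ('i'=34): chars_in_quartet=3 acc=0x9762 bytes_emitted=3
After char 7 ('m'=38): chars_in_quartet=4 acc=0x25D8A6 -> emit 25 D8 A6, reset; bytes_emitted=6
After char 8 ('3'=55): chars_in_quartet=1 acc=0x37 bytes_emitted=6
After char 9 ('A'=0): chars_in_quartet=2 acc=0xDC0 bytes_emitted=6
Padding '==': partial quartet acc=0xDC0 -> emit DC; bytes_emitted=7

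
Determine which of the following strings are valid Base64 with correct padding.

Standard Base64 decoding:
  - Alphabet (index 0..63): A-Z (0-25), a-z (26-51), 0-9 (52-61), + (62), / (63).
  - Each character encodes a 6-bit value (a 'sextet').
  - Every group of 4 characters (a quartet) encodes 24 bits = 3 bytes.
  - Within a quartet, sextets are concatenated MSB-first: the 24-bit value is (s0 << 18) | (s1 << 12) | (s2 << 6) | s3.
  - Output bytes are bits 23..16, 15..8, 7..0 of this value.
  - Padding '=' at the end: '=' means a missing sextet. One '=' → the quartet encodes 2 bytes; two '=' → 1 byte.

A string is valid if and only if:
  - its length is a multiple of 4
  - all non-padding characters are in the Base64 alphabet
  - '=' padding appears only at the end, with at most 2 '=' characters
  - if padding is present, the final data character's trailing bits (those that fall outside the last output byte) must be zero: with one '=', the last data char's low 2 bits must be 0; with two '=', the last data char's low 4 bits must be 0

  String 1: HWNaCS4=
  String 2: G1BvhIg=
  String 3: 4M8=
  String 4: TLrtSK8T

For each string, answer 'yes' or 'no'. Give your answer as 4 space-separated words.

String 1: 'HWNaCS4=' → valid
String 2: 'G1BvhIg=' → valid
String 3: '4M8=' → valid
String 4: 'TLrtSK8T' → valid

Answer: yes yes yes yes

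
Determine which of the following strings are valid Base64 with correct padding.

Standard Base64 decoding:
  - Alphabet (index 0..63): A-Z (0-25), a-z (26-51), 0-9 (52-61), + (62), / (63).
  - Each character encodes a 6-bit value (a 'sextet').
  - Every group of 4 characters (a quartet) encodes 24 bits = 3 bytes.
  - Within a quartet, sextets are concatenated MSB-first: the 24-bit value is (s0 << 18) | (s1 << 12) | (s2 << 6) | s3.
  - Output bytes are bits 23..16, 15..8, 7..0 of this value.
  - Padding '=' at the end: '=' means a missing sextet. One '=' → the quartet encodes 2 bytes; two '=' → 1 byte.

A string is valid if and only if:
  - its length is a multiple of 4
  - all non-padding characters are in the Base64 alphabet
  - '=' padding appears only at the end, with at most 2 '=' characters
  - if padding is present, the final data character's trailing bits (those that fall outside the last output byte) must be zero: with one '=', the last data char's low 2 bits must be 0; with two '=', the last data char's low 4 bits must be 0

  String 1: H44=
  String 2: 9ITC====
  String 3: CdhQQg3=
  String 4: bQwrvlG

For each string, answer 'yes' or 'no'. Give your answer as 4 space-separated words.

Answer: yes no no no

Derivation:
String 1: 'H44=' → valid
String 2: '9ITC====' → invalid (4 pad chars (max 2))
String 3: 'CdhQQg3=' → invalid (bad trailing bits)
String 4: 'bQwrvlG' → invalid (len=7 not mult of 4)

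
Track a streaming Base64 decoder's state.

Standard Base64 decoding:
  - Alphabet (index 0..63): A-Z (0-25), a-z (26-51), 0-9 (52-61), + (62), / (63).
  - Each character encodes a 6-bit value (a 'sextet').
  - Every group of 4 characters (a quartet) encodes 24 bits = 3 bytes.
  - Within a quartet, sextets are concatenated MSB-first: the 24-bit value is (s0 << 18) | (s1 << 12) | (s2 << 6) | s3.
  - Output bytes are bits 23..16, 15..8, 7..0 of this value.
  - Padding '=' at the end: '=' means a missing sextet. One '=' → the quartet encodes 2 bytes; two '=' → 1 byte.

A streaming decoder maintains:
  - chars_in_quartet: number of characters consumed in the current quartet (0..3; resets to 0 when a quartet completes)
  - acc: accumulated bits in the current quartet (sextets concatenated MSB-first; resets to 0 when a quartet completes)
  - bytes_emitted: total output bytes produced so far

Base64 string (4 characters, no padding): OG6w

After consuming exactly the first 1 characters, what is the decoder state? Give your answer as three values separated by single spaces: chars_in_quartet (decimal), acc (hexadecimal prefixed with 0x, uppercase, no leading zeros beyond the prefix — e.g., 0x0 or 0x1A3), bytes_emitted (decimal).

After char 0 ('O'=14): chars_in_quartet=1 acc=0xE bytes_emitted=0

Answer: 1 0xE 0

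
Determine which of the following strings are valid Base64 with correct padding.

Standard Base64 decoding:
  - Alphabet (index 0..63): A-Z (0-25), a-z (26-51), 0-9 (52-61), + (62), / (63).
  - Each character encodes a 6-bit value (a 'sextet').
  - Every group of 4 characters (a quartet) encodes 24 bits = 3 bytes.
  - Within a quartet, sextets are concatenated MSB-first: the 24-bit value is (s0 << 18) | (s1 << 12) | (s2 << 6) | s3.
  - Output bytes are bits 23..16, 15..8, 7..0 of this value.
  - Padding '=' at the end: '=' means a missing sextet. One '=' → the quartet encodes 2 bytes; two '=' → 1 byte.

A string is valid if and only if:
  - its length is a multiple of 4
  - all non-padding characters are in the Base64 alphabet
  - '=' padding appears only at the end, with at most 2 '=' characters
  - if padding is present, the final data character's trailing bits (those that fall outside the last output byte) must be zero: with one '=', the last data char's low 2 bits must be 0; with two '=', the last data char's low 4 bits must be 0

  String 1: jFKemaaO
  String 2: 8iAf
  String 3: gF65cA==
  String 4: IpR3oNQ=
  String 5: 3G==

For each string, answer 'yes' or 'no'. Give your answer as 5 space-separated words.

String 1: 'jFKemaaO' → valid
String 2: '8iAf' → valid
String 3: 'gF65cA==' → valid
String 4: 'IpR3oNQ=' → valid
String 5: '3G==' → invalid (bad trailing bits)

Answer: yes yes yes yes no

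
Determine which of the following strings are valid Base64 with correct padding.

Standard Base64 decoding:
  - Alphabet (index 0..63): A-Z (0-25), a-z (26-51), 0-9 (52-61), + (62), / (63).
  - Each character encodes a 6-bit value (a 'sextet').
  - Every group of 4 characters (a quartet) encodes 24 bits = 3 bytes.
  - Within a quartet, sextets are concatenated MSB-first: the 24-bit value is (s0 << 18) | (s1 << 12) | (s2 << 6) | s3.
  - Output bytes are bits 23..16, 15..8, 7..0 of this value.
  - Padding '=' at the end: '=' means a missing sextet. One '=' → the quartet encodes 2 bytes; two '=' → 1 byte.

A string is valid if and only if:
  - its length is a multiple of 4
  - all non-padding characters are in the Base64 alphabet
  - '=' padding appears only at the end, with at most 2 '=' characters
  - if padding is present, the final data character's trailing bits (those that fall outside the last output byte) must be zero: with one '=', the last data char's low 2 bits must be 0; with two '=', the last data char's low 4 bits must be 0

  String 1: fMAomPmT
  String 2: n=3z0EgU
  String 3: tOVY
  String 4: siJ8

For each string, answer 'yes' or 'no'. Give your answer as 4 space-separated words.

Answer: yes no yes yes

Derivation:
String 1: 'fMAomPmT' → valid
String 2: 'n=3z0EgU' → invalid (bad char(s): ['=']; '=' in middle)
String 3: 'tOVY' → valid
String 4: 'siJ8' → valid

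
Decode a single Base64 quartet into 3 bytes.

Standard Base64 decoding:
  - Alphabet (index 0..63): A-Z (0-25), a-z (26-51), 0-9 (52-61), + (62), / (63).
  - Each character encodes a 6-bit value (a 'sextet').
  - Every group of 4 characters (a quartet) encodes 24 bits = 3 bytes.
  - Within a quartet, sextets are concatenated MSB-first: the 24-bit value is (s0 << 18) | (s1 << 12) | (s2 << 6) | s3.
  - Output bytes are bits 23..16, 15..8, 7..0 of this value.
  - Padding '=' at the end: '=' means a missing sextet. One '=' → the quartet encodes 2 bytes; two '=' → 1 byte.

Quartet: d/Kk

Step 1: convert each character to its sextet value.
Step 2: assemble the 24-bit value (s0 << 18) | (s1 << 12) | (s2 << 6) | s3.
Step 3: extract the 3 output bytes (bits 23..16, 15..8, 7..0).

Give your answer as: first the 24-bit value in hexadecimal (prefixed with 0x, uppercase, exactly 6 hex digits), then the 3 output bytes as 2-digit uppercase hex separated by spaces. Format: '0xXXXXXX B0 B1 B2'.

Answer: 0x77F2A4 77 F2 A4

Derivation:
Sextets: d=29, /=63, K=10, k=36
24-bit: (29<<18) | (63<<12) | (10<<6) | 36
      = 0x740000 | 0x03F000 | 0x000280 | 0x000024
      = 0x77F2A4
Bytes: (v>>16)&0xFF=77, (v>>8)&0xFF=F2, v&0xFF=A4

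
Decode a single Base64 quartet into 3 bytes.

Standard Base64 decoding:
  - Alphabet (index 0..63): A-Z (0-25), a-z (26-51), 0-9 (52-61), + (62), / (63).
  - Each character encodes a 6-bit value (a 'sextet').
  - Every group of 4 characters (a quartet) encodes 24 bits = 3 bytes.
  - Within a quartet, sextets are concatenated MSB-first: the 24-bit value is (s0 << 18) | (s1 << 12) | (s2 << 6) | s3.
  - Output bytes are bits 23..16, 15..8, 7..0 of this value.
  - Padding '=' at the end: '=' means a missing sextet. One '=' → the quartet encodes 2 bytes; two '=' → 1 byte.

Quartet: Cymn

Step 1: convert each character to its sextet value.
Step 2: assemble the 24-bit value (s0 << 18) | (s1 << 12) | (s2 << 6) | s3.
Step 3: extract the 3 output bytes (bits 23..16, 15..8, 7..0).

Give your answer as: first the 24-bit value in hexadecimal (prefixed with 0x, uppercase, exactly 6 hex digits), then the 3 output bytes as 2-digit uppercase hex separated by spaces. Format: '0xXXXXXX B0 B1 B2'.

Answer: 0x0B29A7 0B 29 A7

Derivation:
Sextets: C=2, y=50, m=38, n=39
24-bit: (2<<18) | (50<<12) | (38<<6) | 39
      = 0x080000 | 0x032000 | 0x000980 | 0x000027
      = 0x0B29A7
Bytes: (v>>16)&0xFF=0B, (v>>8)&0xFF=29, v&0xFF=A7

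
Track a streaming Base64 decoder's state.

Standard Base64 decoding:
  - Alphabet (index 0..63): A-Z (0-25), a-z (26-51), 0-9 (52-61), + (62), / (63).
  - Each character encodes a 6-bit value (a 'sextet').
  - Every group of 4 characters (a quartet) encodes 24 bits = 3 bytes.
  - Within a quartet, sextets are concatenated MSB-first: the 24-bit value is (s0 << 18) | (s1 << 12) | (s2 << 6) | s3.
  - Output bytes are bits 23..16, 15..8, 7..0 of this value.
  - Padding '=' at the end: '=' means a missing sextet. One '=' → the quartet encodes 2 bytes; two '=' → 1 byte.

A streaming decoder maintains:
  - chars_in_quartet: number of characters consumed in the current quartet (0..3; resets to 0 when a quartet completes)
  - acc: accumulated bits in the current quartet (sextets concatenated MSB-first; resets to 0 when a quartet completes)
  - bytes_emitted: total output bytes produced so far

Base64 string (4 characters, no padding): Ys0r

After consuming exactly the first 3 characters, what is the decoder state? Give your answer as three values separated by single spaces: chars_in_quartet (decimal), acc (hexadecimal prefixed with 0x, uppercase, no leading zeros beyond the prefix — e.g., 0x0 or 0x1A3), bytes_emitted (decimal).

Answer: 3 0x18B34 0

Derivation:
After char 0 ('Y'=24): chars_in_quartet=1 acc=0x18 bytes_emitted=0
After char 1 ('s'=44): chars_in_quartet=2 acc=0x62C bytes_emitted=0
After char 2 ('0'=52): chars_in_quartet=3 acc=0x18B34 bytes_emitted=0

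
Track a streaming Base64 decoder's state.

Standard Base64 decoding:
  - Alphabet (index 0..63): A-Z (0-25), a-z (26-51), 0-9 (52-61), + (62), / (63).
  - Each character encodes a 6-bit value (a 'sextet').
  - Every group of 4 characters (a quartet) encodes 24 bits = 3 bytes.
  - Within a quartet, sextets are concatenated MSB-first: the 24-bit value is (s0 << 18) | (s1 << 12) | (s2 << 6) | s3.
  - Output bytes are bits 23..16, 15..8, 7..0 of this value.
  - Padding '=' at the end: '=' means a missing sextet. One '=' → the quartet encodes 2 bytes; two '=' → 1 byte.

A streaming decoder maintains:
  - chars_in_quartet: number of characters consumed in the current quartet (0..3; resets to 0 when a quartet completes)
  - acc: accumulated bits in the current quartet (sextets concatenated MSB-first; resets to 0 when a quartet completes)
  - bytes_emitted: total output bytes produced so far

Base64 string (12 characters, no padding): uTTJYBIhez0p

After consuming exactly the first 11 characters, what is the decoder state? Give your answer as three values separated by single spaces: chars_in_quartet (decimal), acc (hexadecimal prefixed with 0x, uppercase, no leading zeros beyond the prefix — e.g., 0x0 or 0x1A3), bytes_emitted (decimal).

Answer: 3 0x1ECF4 6

Derivation:
After char 0 ('u'=46): chars_in_quartet=1 acc=0x2E bytes_emitted=0
After char 1 ('T'=19): chars_in_quartet=2 acc=0xB93 bytes_emitted=0
After char 2 ('T'=19): chars_in_quartet=3 acc=0x2E4D3 bytes_emitted=0
After char 3 ('J'=9): chars_in_quartet=4 acc=0xB934C9 -> emit B9 34 C9, reset; bytes_emitted=3
After char 4 ('Y'=24): chars_in_quartet=1 acc=0x18 bytes_emitted=3
After char 5 ('B'=1): chars_in_quartet=2 acc=0x601 bytes_emitted=3
After char 6 ('I'=8): chars_in_quartet=3 acc=0x18048 bytes_emitted=3
After char 7 ('h'=33): chars_in_quartet=4 acc=0x601221 -> emit 60 12 21, reset; bytes_emitted=6
After char 8 ('e'=30): chars_in_quartet=1 acc=0x1E bytes_emitted=6
After char 9 ('z'=51): chars_in_quartet=2 acc=0x7B3 bytes_emitted=6
After char 10 ('0'=52): chars_in_quartet=3 acc=0x1ECF4 bytes_emitted=6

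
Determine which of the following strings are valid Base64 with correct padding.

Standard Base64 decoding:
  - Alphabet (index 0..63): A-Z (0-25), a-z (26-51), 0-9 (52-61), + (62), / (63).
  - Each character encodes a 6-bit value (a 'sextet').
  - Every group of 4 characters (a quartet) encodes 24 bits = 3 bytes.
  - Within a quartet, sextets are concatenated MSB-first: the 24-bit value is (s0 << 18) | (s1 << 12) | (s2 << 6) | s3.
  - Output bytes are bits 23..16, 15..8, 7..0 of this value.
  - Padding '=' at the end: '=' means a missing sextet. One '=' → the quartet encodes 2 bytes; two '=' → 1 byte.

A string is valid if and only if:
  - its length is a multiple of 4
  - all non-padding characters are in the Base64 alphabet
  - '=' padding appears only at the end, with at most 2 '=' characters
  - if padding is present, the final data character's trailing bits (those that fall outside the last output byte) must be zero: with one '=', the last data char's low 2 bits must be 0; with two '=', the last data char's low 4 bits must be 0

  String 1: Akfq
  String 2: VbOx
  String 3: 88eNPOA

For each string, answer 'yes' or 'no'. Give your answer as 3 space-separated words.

Answer: yes yes no

Derivation:
String 1: 'Akfq' → valid
String 2: 'VbOx' → valid
String 3: '88eNPOA' → invalid (len=7 not mult of 4)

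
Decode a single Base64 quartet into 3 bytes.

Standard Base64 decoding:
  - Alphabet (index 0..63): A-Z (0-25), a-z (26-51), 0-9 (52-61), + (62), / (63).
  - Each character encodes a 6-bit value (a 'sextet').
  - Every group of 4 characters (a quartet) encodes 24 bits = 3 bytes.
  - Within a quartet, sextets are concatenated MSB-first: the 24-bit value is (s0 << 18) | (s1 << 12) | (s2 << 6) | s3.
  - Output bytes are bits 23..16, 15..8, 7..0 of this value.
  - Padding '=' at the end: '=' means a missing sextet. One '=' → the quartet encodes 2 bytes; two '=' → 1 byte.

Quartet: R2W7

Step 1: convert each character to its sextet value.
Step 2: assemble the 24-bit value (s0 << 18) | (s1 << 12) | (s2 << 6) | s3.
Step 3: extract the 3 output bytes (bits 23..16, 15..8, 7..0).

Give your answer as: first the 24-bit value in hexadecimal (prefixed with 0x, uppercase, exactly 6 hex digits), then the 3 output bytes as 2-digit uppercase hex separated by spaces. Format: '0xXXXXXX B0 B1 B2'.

Sextets: R=17, 2=54, W=22, 7=59
24-bit: (17<<18) | (54<<12) | (22<<6) | 59
      = 0x440000 | 0x036000 | 0x000580 | 0x00003B
      = 0x4765BB
Bytes: (v>>16)&0xFF=47, (v>>8)&0xFF=65, v&0xFF=BB

Answer: 0x4765BB 47 65 BB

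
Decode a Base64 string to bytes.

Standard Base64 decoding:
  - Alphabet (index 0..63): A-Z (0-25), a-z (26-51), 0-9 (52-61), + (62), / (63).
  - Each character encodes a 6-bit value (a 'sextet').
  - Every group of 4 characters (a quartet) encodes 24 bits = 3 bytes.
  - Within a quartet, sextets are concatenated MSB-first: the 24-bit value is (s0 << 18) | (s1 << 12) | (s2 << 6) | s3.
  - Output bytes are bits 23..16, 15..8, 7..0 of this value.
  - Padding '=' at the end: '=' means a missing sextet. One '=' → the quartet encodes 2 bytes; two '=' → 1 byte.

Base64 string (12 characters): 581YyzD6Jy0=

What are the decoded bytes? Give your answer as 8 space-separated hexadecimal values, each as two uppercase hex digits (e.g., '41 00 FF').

Answer: E7 CD 58 CB 30 FA 27 2D

Derivation:
After char 0 ('5'=57): chars_in_quartet=1 acc=0x39 bytes_emitted=0
After char 1 ('8'=60): chars_in_quartet=2 acc=0xE7C bytes_emitted=0
After char 2 ('1'=53): chars_in_quartet=3 acc=0x39F35 bytes_emitted=0
After char 3 ('Y'=24): chars_in_quartet=4 acc=0xE7CD58 -> emit E7 CD 58, reset; bytes_emitted=3
After char 4 ('y'=50): chars_in_quartet=1 acc=0x32 bytes_emitted=3
After char 5 ('z'=51): chars_in_quartet=2 acc=0xCB3 bytes_emitted=3
After char 6 ('D'=3): chars_in_quartet=3 acc=0x32CC3 bytes_emitted=3
After char 7 ('6'=58): chars_in_quartet=4 acc=0xCB30FA -> emit CB 30 FA, reset; bytes_emitted=6
After char 8 ('J'=9): chars_in_quartet=1 acc=0x9 bytes_emitted=6
After char 9 ('y'=50): chars_in_quartet=2 acc=0x272 bytes_emitted=6
After char 10 ('0'=52): chars_in_quartet=3 acc=0x9CB4 bytes_emitted=6
Padding '=': partial quartet acc=0x9CB4 -> emit 27 2D; bytes_emitted=8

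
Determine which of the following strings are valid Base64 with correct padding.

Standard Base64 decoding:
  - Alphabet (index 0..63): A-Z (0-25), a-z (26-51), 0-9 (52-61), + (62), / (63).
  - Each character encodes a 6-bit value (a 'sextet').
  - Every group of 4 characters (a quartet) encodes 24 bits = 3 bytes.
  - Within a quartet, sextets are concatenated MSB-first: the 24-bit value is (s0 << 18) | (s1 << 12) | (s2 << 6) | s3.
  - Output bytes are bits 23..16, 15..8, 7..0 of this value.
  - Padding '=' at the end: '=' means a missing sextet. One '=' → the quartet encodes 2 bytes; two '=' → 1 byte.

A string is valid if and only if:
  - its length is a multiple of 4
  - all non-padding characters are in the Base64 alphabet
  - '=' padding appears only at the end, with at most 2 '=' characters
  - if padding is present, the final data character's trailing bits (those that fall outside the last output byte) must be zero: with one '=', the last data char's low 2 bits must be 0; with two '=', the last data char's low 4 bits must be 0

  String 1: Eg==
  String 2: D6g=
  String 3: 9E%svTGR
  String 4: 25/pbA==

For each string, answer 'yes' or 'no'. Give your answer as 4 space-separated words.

String 1: 'Eg==' → valid
String 2: 'D6g=' → valid
String 3: '9E%svTGR' → invalid (bad char(s): ['%'])
String 4: '25/pbA==' → valid

Answer: yes yes no yes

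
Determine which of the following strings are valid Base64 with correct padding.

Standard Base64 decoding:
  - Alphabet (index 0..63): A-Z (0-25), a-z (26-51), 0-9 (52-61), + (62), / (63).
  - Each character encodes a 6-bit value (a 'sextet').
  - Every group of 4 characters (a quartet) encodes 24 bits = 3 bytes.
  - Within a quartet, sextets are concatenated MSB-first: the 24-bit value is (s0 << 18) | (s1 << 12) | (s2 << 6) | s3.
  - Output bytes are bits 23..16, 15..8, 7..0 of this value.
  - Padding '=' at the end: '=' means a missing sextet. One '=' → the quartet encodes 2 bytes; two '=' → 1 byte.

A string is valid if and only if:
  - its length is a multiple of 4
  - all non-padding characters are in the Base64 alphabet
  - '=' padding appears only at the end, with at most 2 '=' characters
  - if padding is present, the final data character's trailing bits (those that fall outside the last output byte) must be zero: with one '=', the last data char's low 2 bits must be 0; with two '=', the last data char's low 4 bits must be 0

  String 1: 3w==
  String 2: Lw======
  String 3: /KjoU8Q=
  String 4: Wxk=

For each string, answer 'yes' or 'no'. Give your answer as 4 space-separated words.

Answer: yes no yes yes

Derivation:
String 1: '3w==' → valid
String 2: 'Lw======' → invalid (6 pad chars (max 2))
String 3: '/KjoU8Q=' → valid
String 4: 'Wxk=' → valid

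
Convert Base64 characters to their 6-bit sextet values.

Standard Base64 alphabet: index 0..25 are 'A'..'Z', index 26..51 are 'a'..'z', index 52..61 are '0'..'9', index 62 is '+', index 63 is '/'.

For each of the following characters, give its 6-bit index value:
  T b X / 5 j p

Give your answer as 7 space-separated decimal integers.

'T': A..Z range, ord('T') − ord('A') = 19
'b': a..z range, 26 + ord('b') − ord('a') = 27
'X': A..Z range, ord('X') − ord('A') = 23
'/': index 63
'5': 0..9 range, 52 + ord('5') − ord('0') = 57
'j': a..z range, 26 + ord('j') − ord('a') = 35
'p': a..z range, 26 + ord('p') − ord('a') = 41

Answer: 19 27 23 63 57 35 41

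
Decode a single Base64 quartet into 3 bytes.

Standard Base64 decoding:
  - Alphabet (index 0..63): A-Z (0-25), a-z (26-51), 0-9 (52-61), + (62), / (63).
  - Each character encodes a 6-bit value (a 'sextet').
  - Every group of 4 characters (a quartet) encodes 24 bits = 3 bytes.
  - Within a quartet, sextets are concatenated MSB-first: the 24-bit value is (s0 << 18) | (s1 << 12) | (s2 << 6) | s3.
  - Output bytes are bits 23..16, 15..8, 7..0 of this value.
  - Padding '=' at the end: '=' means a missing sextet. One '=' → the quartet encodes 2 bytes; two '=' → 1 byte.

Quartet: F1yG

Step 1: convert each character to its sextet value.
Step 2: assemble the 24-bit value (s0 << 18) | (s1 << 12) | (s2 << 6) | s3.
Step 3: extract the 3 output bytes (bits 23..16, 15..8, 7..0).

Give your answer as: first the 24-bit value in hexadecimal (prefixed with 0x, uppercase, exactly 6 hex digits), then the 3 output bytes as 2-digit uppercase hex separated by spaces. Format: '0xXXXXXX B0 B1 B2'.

Sextets: F=5, 1=53, y=50, G=6
24-bit: (5<<18) | (53<<12) | (50<<6) | 6
      = 0x140000 | 0x035000 | 0x000C80 | 0x000006
      = 0x175C86
Bytes: (v>>16)&0xFF=17, (v>>8)&0xFF=5C, v&0xFF=86

Answer: 0x175C86 17 5C 86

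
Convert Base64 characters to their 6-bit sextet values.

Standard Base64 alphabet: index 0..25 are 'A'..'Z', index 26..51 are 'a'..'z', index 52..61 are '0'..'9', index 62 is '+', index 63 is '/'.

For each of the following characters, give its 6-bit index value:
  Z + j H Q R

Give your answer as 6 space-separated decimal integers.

Answer: 25 62 35 7 16 17

Derivation:
'Z': A..Z range, ord('Z') − ord('A') = 25
'+': index 62
'j': a..z range, 26 + ord('j') − ord('a') = 35
'H': A..Z range, ord('H') − ord('A') = 7
'Q': A..Z range, ord('Q') − ord('A') = 16
'R': A..Z range, ord('R') − ord('A') = 17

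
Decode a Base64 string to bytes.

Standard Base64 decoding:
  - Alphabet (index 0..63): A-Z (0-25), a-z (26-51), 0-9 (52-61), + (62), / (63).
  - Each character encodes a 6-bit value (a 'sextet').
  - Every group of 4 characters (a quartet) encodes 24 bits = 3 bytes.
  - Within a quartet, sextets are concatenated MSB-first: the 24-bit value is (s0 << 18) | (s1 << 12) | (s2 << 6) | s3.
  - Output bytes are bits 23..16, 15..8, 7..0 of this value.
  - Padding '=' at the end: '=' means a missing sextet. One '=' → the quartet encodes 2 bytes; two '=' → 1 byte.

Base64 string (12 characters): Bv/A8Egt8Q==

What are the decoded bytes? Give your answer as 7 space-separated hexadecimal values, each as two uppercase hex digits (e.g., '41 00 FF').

Answer: 06 FF C0 F0 48 2D F1

Derivation:
After char 0 ('B'=1): chars_in_quartet=1 acc=0x1 bytes_emitted=0
After char 1 ('v'=47): chars_in_quartet=2 acc=0x6F bytes_emitted=0
After char 2 ('/'=63): chars_in_quartet=3 acc=0x1BFF bytes_emitted=0
After char 3 ('A'=0): chars_in_quartet=4 acc=0x6FFC0 -> emit 06 FF C0, reset; bytes_emitted=3
After char 4 ('8'=60): chars_in_quartet=1 acc=0x3C bytes_emitted=3
After char 5 ('E'=4): chars_in_quartet=2 acc=0xF04 bytes_emitted=3
After char 6 ('g'=32): chars_in_quartet=3 acc=0x3C120 bytes_emitted=3
After char 7 ('t'=45): chars_in_quartet=4 acc=0xF0482D -> emit F0 48 2D, reset; bytes_emitted=6
After char 8 ('8'=60): chars_in_quartet=1 acc=0x3C bytes_emitted=6
After char 9 ('Q'=16): chars_in_quartet=2 acc=0xF10 bytes_emitted=6
Padding '==': partial quartet acc=0xF10 -> emit F1; bytes_emitted=7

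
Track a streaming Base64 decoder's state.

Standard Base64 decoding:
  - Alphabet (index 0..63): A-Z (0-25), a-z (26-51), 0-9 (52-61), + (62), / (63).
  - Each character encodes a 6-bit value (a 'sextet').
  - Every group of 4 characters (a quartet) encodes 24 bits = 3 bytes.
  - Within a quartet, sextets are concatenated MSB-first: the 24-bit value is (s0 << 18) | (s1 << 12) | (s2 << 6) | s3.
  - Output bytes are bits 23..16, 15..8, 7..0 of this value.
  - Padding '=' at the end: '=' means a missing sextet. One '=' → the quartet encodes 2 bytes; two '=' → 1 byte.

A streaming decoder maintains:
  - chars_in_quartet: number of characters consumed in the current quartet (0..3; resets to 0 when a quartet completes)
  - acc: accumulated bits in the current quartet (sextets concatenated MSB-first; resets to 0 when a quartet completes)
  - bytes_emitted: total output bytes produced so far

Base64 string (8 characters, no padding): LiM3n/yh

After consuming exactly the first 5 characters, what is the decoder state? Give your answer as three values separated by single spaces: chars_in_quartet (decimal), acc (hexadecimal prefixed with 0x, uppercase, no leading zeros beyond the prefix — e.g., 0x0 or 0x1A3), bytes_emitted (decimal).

Answer: 1 0x27 3

Derivation:
After char 0 ('L'=11): chars_in_quartet=1 acc=0xB bytes_emitted=0
After char 1 ('i'=34): chars_in_quartet=2 acc=0x2E2 bytes_emitted=0
After char 2 ('M'=12): chars_in_quartet=3 acc=0xB88C bytes_emitted=0
After char 3 ('3'=55): chars_in_quartet=4 acc=0x2E2337 -> emit 2E 23 37, reset; bytes_emitted=3
After char 4 ('n'=39): chars_in_quartet=1 acc=0x27 bytes_emitted=3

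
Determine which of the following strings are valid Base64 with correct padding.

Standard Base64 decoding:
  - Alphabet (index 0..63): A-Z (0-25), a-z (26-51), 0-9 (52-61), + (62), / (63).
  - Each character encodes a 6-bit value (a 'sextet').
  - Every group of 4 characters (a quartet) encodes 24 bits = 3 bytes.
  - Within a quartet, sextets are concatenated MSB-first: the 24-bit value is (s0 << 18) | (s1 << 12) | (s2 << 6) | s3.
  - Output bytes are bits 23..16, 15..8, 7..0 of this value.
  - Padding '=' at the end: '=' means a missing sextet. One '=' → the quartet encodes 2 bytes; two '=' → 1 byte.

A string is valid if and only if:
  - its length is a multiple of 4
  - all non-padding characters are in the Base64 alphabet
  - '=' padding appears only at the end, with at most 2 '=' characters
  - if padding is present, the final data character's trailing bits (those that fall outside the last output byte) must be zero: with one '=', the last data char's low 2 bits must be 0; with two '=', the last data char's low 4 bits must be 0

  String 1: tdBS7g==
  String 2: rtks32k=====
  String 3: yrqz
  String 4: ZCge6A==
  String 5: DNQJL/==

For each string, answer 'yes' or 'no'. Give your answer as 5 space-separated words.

String 1: 'tdBS7g==' → valid
String 2: 'rtks32k=====' → invalid (5 pad chars (max 2))
String 3: 'yrqz' → valid
String 4: 'ZCge6A==' → valid
String 5: 'DNQJL/==' → invalid (bad trailing bits)

Answer: yes no yes yes no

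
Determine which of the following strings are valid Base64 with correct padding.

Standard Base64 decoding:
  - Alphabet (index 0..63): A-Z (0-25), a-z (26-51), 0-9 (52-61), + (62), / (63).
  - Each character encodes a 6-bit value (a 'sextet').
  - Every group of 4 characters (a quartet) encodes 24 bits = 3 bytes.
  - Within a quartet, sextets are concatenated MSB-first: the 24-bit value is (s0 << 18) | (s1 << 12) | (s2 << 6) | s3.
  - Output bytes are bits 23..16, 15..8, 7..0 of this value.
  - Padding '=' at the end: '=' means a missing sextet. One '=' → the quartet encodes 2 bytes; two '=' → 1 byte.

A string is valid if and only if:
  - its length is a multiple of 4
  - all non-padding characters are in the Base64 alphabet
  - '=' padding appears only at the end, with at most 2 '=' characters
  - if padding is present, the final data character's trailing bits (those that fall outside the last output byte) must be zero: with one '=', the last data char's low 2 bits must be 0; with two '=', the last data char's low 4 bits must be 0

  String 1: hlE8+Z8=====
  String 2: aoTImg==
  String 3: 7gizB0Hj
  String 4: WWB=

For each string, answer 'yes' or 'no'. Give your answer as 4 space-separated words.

Answer: no yes yes no

Derivation:
String 1: 'hlE8+Z8=====' → invalid (5 pad chars (max 2))
String 2: 'aoTImg==' → valid
String 3: '7gizB0Hj' → valid
String 4: 'WWB=' → invalid (bad trailing bits)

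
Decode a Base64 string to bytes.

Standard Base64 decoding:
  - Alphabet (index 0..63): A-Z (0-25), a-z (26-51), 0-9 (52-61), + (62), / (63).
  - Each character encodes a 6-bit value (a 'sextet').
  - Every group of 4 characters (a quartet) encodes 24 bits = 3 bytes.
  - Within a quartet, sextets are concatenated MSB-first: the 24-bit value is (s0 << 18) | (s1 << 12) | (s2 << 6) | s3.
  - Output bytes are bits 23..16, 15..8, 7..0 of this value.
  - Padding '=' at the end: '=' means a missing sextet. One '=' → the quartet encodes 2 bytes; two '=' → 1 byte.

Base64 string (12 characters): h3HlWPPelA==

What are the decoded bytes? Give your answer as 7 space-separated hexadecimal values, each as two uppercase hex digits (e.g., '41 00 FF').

After char 0 ('h'=33): chars_in_quartet=1 acc=0x21 bytes_emitted=0
After char 1 ('3'=55): chars_in_quartet=2 acc=0x877 bytes_emitted=0
After char 2 ('H'=7): chars_in_quartet=3 acc=0x21DC7 bytes_emitted=0
After char 3 ('l'=37): chars_in_quartet=4 acc=0x8771E5 -> emit 87 71 E5, reset; bytes_emitted=3
After char 4 ('W'=22): chars_in_quartet=1 acc=0x16 bytes_emitted=3
After char 5 ('P'=15): chars_in_quartet=2 acc=0x58F bytes_emitted=3
After char 6 ('P'=15): chars_in_quartet=3 acc=0x163CF bytes_emitted=3
After char 7 ('e'=30): chars_in_quartet=4 acc=0x58F3DE -> emit 58 F3 DE, reset; bytes_emitted=6
After char 8 ('l'=37): chars_in_quartet=1 acc=0x25 bytes_emitted=6
After char 9 ('A'=0): chars_in_quartet=2 acc=0x940 bytes_emitted=6
Padding '==': partial quartet acc=0x940 -> emit 94; bytes_emitted=7

Answer: 87 71 E5 58 F3 DE 94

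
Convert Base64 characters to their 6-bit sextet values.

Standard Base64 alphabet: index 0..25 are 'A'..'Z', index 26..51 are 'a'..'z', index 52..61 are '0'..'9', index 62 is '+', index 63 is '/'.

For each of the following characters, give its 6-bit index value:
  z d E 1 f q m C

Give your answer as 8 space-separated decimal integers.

'z': a..z range, 26 + ord('z') − ord('a') = 51
'd': a..z range, 26 + ord('d') − ord('a') = 29
'E': A..Z range, ord('E') − ord('A') = 4
'1': 0..9 range, 52 + ord('1') − ord('0') = 53
'f': a..z range, 26 + ord('f') − ord('a') = 31
'q': a..z range, 26 + ord('q') − ord('a') = 42
'm': a..z range, 26 + ord('m') − ord('a') = 38
'C': A..Z range, ord('C') − ord('A') = 2

Answer: 51 29 4 53 31 42 38 2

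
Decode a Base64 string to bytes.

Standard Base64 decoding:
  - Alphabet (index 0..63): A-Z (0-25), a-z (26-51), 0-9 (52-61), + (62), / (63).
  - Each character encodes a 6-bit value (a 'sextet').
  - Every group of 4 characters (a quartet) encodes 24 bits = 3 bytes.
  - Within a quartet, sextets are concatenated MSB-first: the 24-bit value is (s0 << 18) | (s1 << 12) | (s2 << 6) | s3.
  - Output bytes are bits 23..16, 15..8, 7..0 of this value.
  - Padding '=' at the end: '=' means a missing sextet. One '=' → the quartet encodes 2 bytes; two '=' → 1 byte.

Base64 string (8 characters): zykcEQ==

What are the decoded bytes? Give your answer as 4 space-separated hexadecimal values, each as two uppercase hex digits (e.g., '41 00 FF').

After char 0 ('z'=51): chars_in_quartet=1 acc=0x33 bytes_emitted=0
After char 1 ('y'=50): chars_in_quartet=2 acc=0xCF2 bytes_emitted=0
After char 2 ('k'=36): chars_in_quartet=3 acc=0x33CA4 bytes_emitted=0
After char 3 ('c'=28): chars_in_quartet=4 acc=0xCF291C -> emit CF 29 1C, reset; bytes_emitted=3
After char 4 ('E'=4): chars_in_quartet=1 acc=0x4 bytes_emitted=3
After char 5 ('Q'=16): chars_in_quartet=2 acc=0x110 bytes_emitted=3
Padding '==': partial quartet acc=0x110 -> emit 11; bytes_emitted=4

Answer: CF 29 1C 11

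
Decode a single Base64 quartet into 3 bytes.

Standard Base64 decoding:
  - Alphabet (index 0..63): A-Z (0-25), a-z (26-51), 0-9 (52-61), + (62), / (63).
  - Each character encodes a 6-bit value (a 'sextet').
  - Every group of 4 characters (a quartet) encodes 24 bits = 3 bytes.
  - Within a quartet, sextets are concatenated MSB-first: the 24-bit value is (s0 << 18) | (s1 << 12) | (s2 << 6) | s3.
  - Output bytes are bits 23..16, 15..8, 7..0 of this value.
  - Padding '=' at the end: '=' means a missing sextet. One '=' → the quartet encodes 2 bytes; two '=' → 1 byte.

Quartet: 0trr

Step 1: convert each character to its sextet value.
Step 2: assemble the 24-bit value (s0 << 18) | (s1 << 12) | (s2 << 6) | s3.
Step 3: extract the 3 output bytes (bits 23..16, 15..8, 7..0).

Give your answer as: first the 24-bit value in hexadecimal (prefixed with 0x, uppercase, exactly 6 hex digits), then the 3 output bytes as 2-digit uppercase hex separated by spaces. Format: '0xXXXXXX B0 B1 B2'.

Answer: 0xD2DAEB D2 DA EB

Derivation:
Sextets: 0=52, t=45, r=43, r=43
24-bit: (52<<18) | (45<<12) | (43<<6) | 43
      = 0xD00000 | 0x02D000 | 0x000AC0 | 0x00002B
      = 0xD2DAEB
Bytes: (v>>16)&0xFF=D2, (v>>8)&0xFF=DA, v&0xFF=EB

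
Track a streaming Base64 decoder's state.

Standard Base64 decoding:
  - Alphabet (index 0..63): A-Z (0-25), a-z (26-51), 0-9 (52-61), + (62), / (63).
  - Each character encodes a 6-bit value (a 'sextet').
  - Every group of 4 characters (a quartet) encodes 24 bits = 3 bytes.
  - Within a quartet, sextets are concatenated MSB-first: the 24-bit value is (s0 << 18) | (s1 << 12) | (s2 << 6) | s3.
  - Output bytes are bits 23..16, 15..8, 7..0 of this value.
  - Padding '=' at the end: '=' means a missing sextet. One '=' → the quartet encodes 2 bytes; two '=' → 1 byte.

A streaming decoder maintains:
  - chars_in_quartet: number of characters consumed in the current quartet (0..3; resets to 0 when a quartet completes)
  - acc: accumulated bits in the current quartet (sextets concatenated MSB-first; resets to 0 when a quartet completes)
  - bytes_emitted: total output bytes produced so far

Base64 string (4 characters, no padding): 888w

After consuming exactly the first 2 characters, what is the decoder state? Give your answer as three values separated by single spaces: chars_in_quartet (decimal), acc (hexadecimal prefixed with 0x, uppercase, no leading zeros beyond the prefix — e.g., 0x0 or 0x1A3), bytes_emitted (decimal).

Answer: 2 0xF3C 0

Derivation:
After char 0 ('8'=60): chars_in_quartet=1 acc=0x3C bytes_emitted=0
After char 1 ('8'=60): chars_in_quartet=2 acc=0xF3C bytes_emitted=0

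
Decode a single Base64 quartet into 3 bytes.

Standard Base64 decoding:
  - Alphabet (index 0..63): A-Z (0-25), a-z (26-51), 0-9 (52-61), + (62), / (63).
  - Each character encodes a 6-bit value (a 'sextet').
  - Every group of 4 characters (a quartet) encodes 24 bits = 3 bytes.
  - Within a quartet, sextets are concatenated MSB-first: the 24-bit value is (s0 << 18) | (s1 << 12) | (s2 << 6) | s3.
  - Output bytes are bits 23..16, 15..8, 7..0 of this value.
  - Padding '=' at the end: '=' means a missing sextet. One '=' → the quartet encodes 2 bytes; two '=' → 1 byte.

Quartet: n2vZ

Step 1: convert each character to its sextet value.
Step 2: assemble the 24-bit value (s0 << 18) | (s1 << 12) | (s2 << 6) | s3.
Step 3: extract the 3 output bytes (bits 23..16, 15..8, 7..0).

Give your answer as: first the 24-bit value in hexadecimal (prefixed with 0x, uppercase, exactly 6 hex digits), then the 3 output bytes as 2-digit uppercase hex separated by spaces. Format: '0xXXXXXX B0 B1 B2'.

Sextets: n=39, 2=54, v=47, Z=25
24-bit: (39<<18) | (54<<12) | (47<<6) | 25
      = 0x9C0000 | 0x036000 | 0x000BC0 | 0x000019
      = 0x9F6BD9
Bytes: (v>>16)&0xFF=9F, (v>>8)&0xFF=6B, v&0xFF=D9

Answer: 0x9F6BD9 9F 6B D9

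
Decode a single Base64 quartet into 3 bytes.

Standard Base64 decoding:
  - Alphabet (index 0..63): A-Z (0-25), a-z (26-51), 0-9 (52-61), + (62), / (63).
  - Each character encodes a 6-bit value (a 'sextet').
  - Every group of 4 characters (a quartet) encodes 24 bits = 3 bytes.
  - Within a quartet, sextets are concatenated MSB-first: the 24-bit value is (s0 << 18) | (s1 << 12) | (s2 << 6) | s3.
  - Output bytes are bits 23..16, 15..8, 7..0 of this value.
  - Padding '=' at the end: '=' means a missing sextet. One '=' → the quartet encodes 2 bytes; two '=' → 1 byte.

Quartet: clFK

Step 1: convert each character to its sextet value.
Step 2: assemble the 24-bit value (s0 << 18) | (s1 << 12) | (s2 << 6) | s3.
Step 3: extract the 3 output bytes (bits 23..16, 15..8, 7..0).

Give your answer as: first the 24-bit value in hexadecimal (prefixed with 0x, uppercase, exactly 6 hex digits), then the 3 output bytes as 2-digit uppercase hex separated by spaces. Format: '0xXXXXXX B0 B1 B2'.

Sextets: c=28, l=37, F=5, K=10
24-bit: (28<<18) | (37<<12) | (5<<6) | 10
      = 0x700000 | 0x025000 | 0x000140 | 0x00000A
      = 0x72514A
Bytes: (v>>16)&0xFF=72, (v>>8)&0xFF=51, v&0xFF=4A

Answer: 0x72514A 72 51 4A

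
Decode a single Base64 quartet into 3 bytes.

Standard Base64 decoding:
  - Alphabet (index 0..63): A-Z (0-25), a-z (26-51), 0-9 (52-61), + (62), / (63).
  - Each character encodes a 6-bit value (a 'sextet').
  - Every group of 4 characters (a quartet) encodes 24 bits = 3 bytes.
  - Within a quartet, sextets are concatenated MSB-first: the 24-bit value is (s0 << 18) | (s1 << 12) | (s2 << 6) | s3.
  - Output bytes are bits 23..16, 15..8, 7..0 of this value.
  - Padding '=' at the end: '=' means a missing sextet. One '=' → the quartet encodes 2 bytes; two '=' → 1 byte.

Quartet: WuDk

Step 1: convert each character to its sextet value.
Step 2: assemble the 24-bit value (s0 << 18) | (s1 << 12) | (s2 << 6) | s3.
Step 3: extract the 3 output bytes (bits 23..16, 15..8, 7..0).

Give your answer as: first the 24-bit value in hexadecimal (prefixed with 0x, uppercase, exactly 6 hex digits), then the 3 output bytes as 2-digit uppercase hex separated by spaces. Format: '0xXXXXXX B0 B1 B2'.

Sextets: W=22, u=46, D=3, k=36
24-bit: (22<<18) | (46<<12) | (3<<6) | 36
      = 0x580000 | 0x02E000 | 0x0000C0 | 0x000024
      = 0x5AE0E4
Bytes: (v>>16)&0xFF=5A, (v>>8)&0xFF=E0, v&0xFF=E4

Answer: 0x5AE0E4 5A E0 E4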